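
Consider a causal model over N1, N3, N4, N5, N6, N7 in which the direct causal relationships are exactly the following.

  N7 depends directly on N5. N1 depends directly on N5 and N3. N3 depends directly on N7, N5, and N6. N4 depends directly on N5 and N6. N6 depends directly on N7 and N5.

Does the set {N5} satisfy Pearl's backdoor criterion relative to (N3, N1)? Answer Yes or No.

Backdoor paths from N3 to N1 (paths whose first edge points into N3):
  P1: N3 <- N5 -> N1
  P2: N3 <- N7 <- N5 -> N1
  P3: N3 <- N7 -> N6 <- N5 -> N1
  P4: N3 <- N7 -> N6 -> N4 <- N5 -> N1
  P5: N3 <- N6 <- N5 -> N1
  P6: N3 <- N6 <- N7 <- N5 -> N1
  P7: N3 <- N6 -> N4 <- N5 -> N1
Condition 1 (no descendant of N3 in the set): holds — descendants of N3 are {N1}; none are in {N5}.
Condition 2 (every backdoor path blocked by {N5}):
  P1: blocked at fork node N5 ∈ conditioning set.
  P2: blocked at fork node N5 ∈ conditioning set.
  P3: blocked at collider N6 (neither it nor any descendant is in the conditioning set).
  P4: blocked at collider N4 (neither it nor any descendant is in the conditioning set).
  P5: blocked at fork node N5 ∈ conditioning set.
  P6: blocked at fork node N5 ∈ conditioning set.
  P7: blocked at collider N4 (neither it nor any descendant is in the conditioning set).
{N5} satisfies the backdoor criterion.

Yes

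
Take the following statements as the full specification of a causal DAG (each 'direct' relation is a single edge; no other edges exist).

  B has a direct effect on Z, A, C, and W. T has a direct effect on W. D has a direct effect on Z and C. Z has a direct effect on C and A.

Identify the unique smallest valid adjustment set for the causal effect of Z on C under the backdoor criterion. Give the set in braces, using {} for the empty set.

{B, D}

Variables eligible for adjustment (non-descendants of Z, excluding Z and C): {B, D, T, W}.
Backdoor paths from Z to C:
  P1: Z <- B -> C
  P2: Z <- D -> C
The empty set is not sufficient: P1 (Z <- B -> C) has no collider blocking it and no conditioned non-collider, so it is open.
Try {B, D}:
  P1: blocked at fork node B ∈ conditioning set.
  P2: blocked at fork node D ∈ conditioning set.
{B, D} contains no descendant of Z and blocks every backdoor path.
Every element of {B, D} is needed (dropping B leaves P1 open; dropping D leaves P2 open), so no proper subset is valid.
Among all size-2 subsets of the eligible variables, only {B, D} blocks every backdoor path, so it is the unique smallest valid adjustment set.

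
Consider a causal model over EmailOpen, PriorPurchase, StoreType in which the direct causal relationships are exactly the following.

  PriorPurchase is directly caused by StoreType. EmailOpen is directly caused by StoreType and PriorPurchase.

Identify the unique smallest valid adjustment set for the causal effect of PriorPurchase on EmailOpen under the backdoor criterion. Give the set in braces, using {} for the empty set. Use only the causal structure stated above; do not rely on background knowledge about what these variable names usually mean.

Variables eligible for adjustment (non-descendants of PriorPurchase, excluding PriorPurchase and EmailOpen): {StoreType}.
Backdoor paths from PriorPurchase to EmailOpen:
  P1: PriorPurchase <- StoreType -> EmailOpen
The empty set is not sufficient: P1 (PriorPurchase <- StoreType -> EmailOpen) has no collider blocking it and no conditioned non-collider, so it is open.
Try {StoreType}:
  P1: blocked at fork node StoreType ∈ conditioning set.
{StoreType} contains no descendant of PriorPurchase and blocks every backdoor path.
{StoreType} is the unique smallest valid adjustment set.

{StoreType}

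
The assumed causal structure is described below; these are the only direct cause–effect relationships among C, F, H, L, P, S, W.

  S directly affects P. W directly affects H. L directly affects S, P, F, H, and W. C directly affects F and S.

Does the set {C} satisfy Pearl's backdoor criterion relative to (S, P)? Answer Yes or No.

No

Backdoor paths from S to P (paths whose first edge points into S):
  P1: S <- L -> P
  P2: S <- C -> F <- L -> P
Condition 1 (no descendant of S in the set): holds — descendants of S are {P}; none are in {C}.
Condition 2 (every backdoor path blocked by {C}):
  P1: open — no interior node is in the conditioning set.
  P2: blocked at fork node C ∈ conditioning set.
{C} does not satisfy the backdoor criterion.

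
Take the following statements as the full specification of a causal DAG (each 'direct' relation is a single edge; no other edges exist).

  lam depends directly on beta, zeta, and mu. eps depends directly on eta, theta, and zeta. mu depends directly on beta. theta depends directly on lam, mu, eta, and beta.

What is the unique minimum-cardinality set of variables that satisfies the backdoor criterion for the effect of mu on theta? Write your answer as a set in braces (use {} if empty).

Variables eligible for adjustment (non-descendants of mu, excluding mu and theta): {beta, eta, zeta}.
Backdoor paths from mu to theta:
  P1: mu <- beta -> lam <- zeta -> eps <- eta -> theta
  P2: mu <- beta -> lam <- zeta -> eps <- theta
  P3: mu <- beta -> lam -> theta
  P4: mu <- beta -> theta
The empty set is not sufficient: P3 (mu <- beta -> lam -> theta) has no collider blocking it and no conditioned non-collider, so it is open.
Try {beta}:
  P1: blocked at fork node beta ∈ conditioning set.
  P2: blocked at fork node beta ∈ conditioning set.
  P3: blocked at fork node beta ∈ conditioning set.
  P4: blocked at fork node beta ∈ conditioning set.
{beta} contains no descendant of mu and blocks every backdoor path.
No other singleton works — e.g. {eta} leaves P3 open — so {beta} is the unique smallest valid adjustment set.

{beta}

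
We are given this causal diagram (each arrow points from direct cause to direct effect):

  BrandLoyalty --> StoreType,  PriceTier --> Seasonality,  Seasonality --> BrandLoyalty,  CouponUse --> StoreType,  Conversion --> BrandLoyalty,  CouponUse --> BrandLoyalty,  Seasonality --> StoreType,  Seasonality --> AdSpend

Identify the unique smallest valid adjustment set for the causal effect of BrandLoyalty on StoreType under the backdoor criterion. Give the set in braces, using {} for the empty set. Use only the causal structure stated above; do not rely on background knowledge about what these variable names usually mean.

Variables eligible for adjustment (non-descendants of BrandLoyalty, excluding BrandLoyalty and StoreType): {AdSpend, Conversion, CouponUse, PriceTier, Seasonality}.
Backdoor paths from BrandLoyalty to StoreType:
  P1: BrandLoyalty <- CouponUse -> StoreType
  P2: BrandLoyalty <- Seasonality -> StoreType
The empty set is not sufficient: P1 (BrandLoyalty <- CouponUse -> StoreType) has no collider blocking it and no conditioned non-collider, so it is open.
Try {CouponUse, Seasonality}:
  P1: blocked at fork node CouponUse ∈ conditioning set.
  P2: blocked at fork node Seasonality ∈ conditioning set.
{CouponUse, Seasonality} contains no descendant of BrandLoyalty and blocks every backdoor path.
Every element of {CouponUse, Seasonality} is needed (dropping CouponUse leaves P1 open; dropping Seasonality leaves P2 open), so no proper subset is valid.
Among all size-2 subsets of the eligible variables, only {CouponUse, Seasonality} blocks every backdoor path, so it is the unique smallest valid adjustment set.

{CouponUse, Seasonality}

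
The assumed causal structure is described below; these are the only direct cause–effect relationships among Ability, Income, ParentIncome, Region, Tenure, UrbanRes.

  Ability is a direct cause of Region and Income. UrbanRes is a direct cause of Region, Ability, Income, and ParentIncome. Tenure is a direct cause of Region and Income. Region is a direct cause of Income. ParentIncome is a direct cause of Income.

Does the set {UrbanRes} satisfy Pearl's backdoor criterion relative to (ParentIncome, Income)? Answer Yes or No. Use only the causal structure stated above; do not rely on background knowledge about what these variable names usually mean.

Backdoor paths from ParentIncome to Income (paths whose first edge points into ParentIncome):
  P1: ParentIncome <- UrbanRes -> Ability -> Region <- Tenure -> Income
  P2: ParentIncome <- UrbanRes -> Ability -> Region -> Income
  P3: ParentIncome <- UrbanRes -> Ability -> Income
  P4: ParentIncome <- UrbanRes -> Region <- Ability -> Income
  P5: ParentIncome <- UrbanRes -> Region <- Tenure -> Income
  P6: ParentIncome <- UrbanRes -> Region -> Income
  P7: ParentIncome <- UrbanRes -> Income
Condition 1 (no descendant of ParentIncome in the set): holds — descendants of ParentIncome are {Income}; none are in {UrbanRes}.
Condition 2 (every backdoor path blocked by {UrbanRes}):
  P1: blocked at fork node UrbanRes ∈ conditioning set.
  P2: blocked at fork node UrbanRes ∈ conditioning set.
  P3: blocked at fork node UrbanRes ∈ conditioning set.
  P4: blocked at fork node UrbanRes ∈ conditioning set.
  P5: blocked at fork node UrbanRes ∈ conditioning set.
  P6: blocked at fork node UrbanRes ∈ conditioning set.
  P7: blocked at fork node UrbanRes ∈ conditioning set.
{UrbanRes} satisfies the backdoor criterion.

Yes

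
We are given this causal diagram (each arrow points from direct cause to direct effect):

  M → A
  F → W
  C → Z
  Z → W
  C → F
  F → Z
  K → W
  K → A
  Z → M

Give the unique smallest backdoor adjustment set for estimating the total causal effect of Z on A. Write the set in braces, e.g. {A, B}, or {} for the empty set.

{}

Variables eligible for adjustment (non-descendants of Z, excluding Z and A): {C, F, K}.
Backdoor paths from Z to A:
  P1: Z <- C -> F -> W <- K -> A
  P2: Z <- F -> W <- K -> A
Each backdoor path contains an unconditioned collider, so every path is already blocked with the empty conditioning set:
  P1: blocked at collider W (neither it nor any descendant is in the conditioning set).
  P2: blocked at collider W (neither it nor any descendant is in the conditioning set).
The empty set is therefore the unique smallest valid set.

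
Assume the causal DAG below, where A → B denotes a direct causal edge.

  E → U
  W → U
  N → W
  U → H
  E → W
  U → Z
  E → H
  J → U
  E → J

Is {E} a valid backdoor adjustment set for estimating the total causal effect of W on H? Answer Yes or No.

Backdoor paths from W to H (paths whose first edge points into W):
  P1: W <- E -> J -> U -> H
  P2: W <- E -> U -> H
  P3: W <- E -> H
Condition 1 (no descendant of W in the set): holds — descendants of W are {H, U, Z}; none are in {E}.
Condition 2 (every backdoor path blocked by {E}):
  P1: blocked at fork node E ∈ conditioning set.
  P2: blocked at fork node E ∈ conditioning set.
  P3: blocked at fork node E ∈ conditioning set.
{E} satisfies the backdoor criterion.

Yes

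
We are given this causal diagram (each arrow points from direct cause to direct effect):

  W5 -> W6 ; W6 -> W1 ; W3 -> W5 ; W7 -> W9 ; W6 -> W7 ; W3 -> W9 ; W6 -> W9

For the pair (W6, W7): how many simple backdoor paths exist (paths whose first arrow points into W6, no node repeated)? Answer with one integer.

A backdoor path from W6 to W7 is any simple undirected path whose first edge points into W6 (i.e. leaves W6 via a parent).
Parents of W6: {W5}.
Enumerating:
  P1: W6 <- W5 <- W3 -> W9 <- W7
That exhausts the simple backdoor paths. Count: 1.

1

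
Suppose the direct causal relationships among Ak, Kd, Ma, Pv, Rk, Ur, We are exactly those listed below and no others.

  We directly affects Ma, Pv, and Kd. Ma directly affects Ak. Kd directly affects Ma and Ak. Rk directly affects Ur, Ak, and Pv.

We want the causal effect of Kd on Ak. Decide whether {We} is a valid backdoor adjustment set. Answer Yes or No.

Yes

Backdoor paths from Kd to Ak (paths whose first edge points into Kd):
  P1: Kd <- We -> Ma -> Ak
  P2: Kd <- We -> Pv <- Rk -> Ak
Condition 1 (no descendant of Kd in the set): holds — descendants of Kd are {Ak, Ma}; none are in {We}.
Condition 2 (every backdoor path blocked by {We}):
  P1: blocked at fork node We ∈ conditioning set.
  P2: blocked at fork node We ∈ conditioning set.
{We} satisfies the backdoor criterion.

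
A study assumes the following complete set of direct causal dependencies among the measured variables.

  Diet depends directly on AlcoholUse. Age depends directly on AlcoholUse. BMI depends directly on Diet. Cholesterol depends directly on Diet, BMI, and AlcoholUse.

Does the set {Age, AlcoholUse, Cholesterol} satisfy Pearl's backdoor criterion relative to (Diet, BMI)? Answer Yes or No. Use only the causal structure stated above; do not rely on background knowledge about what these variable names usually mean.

Backdoor paths from Diet to BMI (paths whose first edge points into Diet):
  P1: Diet <- AlcoholUse -> Cholesterol <- BMI
Condition 1 (no descendant of Diet in the set): FAILS — Cholesterol is a descendant of Diet.
Condition 2 (every backdoor path blocked by {Age, AlcoholUse, Cholesterol}):
  P1: blocked at fork node AlcoholUse ∈ conditioning set.
{Age, AlcoholUse, Cholesterol} does not satisfy the backdoor criterion.

No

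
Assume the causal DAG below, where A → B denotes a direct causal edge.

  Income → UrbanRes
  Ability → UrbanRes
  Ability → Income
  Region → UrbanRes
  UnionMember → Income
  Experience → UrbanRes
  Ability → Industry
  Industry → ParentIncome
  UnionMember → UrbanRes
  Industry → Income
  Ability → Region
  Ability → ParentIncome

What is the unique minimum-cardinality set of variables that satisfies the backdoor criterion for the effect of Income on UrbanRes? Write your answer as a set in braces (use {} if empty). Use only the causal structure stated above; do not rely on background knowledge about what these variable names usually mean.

Variables eligible for adjustment (non-descendants of Income, excluding Income and UrbanRes): {Ability, Experience, Industry, ParentIncome, Region, UnionMember}.
Backdoor paths from Income to UrbanRes:
  P1: Income <- Ability -> Region -> UrbanRes
  P2: Income <- Ability -> UrbanRes
  P3: Income <- Industry <- Ability -> Region -> UrbanRes
  P4: Income <- Industry <- Ability -> UrbanRes
  P5: Income <- Industry -> ParentIncome <- Ability -> Region -> UrbanRes
  P6: Income <- Industry -> ParentIncome <- Ability -> UrbanRes
  P7: Income <- UnionMember -> UrbanRes
The empty set is not sufficient: P1 (Income <- Ability -> Region -> UrbanRes) has no collider blocking it and no conditioned non-collider, so it is open.
Try {Ability, UnionMember}:
  P1: blocked at fork node Ability ∈ conditioning set.
  P2: blocked at fork node Ability ∈ conditioning set.
  P3: blocked at fork node Ability ∈ conditioning set.
  P4: blocked at fork node Ability ∈ conditioning set.
  P5: blocked at collider ParentIncome (neither it nor any descendant is in the conditioning set).
  P6: blocked at collider ParentIncome (neither it nor any descendant is in the conditioning set).
  P7: blocked at fork node UnionMember ∈ conditioning set.
{Ability, UnionMember} contains no descendant of Income and blocks every backdoor path.
Every element of {Ability, UnionMember} is needed (dropping Ability leaves P1 open; dropping UnionMember leaves P7 open), so no proper subset is valid.
Among all size-2 subsets of the eligible variables, only {Ability, UnionMember} blocks every backdoor path, so it is the unique smallest valid adjustment set.

{Ability, UnionMember}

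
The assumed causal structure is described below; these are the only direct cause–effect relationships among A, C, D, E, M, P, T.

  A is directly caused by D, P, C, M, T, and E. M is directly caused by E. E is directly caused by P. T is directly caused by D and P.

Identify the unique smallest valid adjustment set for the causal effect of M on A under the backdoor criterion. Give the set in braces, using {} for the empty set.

{E}

Variables eligible for adjustment (non-descendants of M, excluding M and A): {C, D, E, P, T}.
Backdoor paths from M to A:
  P1: M <- E <- P -> T <- D -> A
  P2: M <- E <- P -> T -> A
  P3: M <- E <- P -> A
  P4: M <- E -> A
The empty set is not sufficient: P2 (M <- E <- P -> T -> A) has no collider blocking it and no conditioned non-collider, so it is open.
Try {E}:
  P1: blocked at chain node E ∈ conditioning set.
  P2: blocked at chain node E ∈ conditioning set.
  P3: blocked at chain node E ∈ conditioning set.
  P4: blocked at fork node E ∈ conditioning set.
{E} contains no descendant of M and blocks every backdoor path.
No other singleton works — e.g. {P} leaves P4 open — so {E} is the unique smallest valid adjustment set.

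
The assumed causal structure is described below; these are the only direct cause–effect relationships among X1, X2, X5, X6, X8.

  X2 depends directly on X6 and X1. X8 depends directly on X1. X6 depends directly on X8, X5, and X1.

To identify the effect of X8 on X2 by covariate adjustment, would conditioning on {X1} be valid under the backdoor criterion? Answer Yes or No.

Backdoor paths from X8 to X2 (paths whose first edge points into X8):
  P1: X8 <- X1 -> X6 -> X2
  P2: X8 <- X1 -> X2
Condition 1 (no descendant of X8 in the set): holds — descendants of X8 are {X2, X6}; none are in {X1}.
Condition 2 (every backdoor path blocked by {X1}):
  P1: blocked at fork node X1 ∈ conditioning set.
  P2: blocked at fork node X1 ∈ conditioning set.
{X1} satisfies the backdoor criterion.

Yes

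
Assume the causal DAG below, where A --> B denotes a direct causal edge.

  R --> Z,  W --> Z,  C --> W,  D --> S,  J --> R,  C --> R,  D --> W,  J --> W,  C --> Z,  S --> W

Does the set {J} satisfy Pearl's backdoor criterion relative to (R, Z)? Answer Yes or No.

Backdoor paths from R to Z (paths whose first edge points into R):
  P1: R <- J -> W <- C -> Z
  P2: R <- J -> W -> Z
  P3: R <- C -> W -> Z
  P4: R <- C -> Z
Condition 1 (no descendant of R in the set): holds — descendants of R are {Z}; none are in {J}.
Condition 2 (every backdoor path blocked by {J}):
  P1: blocked at fork node J ∈ conditioning set.
  P2: blocked at fork node J ∈ conditioning set.
  P3: open — no interior node is in the conditioning set.
  P4: open — no interior node is in the conditioning set.
{J} does not satisfy the backdoor criterion.

No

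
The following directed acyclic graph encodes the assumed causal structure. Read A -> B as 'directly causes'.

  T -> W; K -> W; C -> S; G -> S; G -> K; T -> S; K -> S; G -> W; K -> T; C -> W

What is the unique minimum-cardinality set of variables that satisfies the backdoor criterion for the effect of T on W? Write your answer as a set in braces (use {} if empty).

Variables eligible for adjustment (non-descendants of T, excluding T and W): {C, G, K}.
Backdoor paths from T to W:
  P1: T <- K <- G -> W
  P2: T <- K <- G -> S <- C -> W
  P3: T <- K -> W
  P4: T <- K -> S <- G -> W
  P5: T <- K -> S <- C -> W
The empty set is not sufficient: P1 (T <- K <- G -> W) has no collider blocking it and no conditioned non-collider, so it is open.
Try {K}:
  P1: blocked at chain node K ∈ conditioning set.
  P2: blocked at chain node K ∈ conditioning set.
  P3: blocked at fork node K ∈ conditioning set.
  P4: blocked at fork node K ∈ conditioning set.
  P5: blocked at fork node K ∈ conditioning set.
{K} contains no descendant of T and blocks every backdoor path.
No other singleton works — e.g. {G} leaves P3 open — so {K} is the unique smallest valid adjustment set.

{K}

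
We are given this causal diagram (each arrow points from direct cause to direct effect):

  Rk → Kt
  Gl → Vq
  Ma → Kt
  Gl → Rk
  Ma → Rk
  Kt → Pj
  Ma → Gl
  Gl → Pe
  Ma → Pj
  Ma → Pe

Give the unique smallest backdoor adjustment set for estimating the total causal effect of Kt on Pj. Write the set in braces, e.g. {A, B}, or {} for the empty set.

Variables eligible for adjustment (non-descendants of Kt, excluding Kt and Pj): {Gl, Ma, Pe, Rk, Vq}.
Backdoor paths from Kt to Pj:
  P1: Kt <- Ma -> Pj
  P2: Kt <- Rk <- Ma -> Pj
  P3: Kt <- Rk <- Gl <- Ma -> Pj
  P4: Kt <- Rk <- Gl -> Pe <- Ma -> Pj
The empty set is not sufficient: P1 (Kt <- Ma -> Pj) has no collider blocking it and no conditioned non-collider, so it is open.
Try {Ma}:
  P1: blocked at fork node Ma ∈ conditioning set.
  P2: blocked at fork node Ma ∈ conditioning set.
  P3: blocked at fork node Ma ∈ conditioning set.
  P4: blocked at collider Pe (neither it nor any descendant is in the conditioning set).
{Ma} contains no descendant of Kt and blocks every backdoor path.
No other singleton works — e.g. {Gl} leaves P1 open — so {Ma} is the unique smallest valid adjustment set.

{Ma}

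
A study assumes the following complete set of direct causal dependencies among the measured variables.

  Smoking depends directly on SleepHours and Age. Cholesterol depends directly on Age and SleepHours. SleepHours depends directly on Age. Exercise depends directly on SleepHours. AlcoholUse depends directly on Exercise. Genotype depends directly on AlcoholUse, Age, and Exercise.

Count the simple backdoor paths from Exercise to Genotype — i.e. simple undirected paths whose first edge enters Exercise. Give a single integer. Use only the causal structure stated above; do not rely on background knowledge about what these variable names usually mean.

A backdoor path from Exercise to Genotype is any simple undirected path whose first edge points into Exercise (i.e. leaves Exercise via a parent).
Parents of Exercise: {SleepHours}.
Enumerating:
  P1: Exercise <- SleepHours <- Age -> Genotype
  P2: Exercise <- SleepHours -> Smoking <- Age -> Genotype
  P3: Exercise <- SleepHours -> Cholesterol <- Age -> Genotype
That exhausts the simple backdoor paths. Count: 3.

3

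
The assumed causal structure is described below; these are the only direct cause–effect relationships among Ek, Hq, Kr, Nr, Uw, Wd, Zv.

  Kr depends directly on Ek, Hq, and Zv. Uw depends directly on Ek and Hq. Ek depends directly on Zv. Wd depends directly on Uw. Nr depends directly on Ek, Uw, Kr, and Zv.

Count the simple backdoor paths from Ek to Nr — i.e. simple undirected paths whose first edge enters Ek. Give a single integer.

A backdoor path from Ek to Nr is any simple undirected path whose first edge points into Ek (i.e. leaves Ek via a parent).
Parents of Ek: {Zv}.
Enumerating:
  P1: Ek <- Zv -> Kr <- Hq -> Uw -> Nr
  P2: Ek <- Zv -> Kr -> Nr
  P3: Ek <- Zv -> Nr
That exhausts the simple backdoor paths. Count: 3.

3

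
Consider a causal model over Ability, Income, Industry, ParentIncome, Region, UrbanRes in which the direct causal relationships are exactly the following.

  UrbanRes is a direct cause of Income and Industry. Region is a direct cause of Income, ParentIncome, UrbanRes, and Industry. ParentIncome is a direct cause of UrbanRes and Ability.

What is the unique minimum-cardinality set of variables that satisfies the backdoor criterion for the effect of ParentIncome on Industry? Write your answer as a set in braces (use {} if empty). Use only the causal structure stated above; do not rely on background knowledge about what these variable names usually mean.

Variables eligible for adjustment (non-descendants of ParentIncome, excluding ParentIncome and Industry): {Region}.
Backdoor paths from ParentIncome to Industry:
  P1: ParentIncome <- Region -> UrbanRes -> Industry
  P2: ParentIncome <- Region -> Income <- UrbanRes -> Industry
  P3: ParentIncome <- Region -> Industry
The empty set is not sufficient: P1 (ParentIncome <- Region -> UrbanRes -> Industry) has no collider blocking it and no conditioned non-collider, so it is open.
Try {Region}:
  P1: blocked at fork node Region ∈ conditioning set.
  P2: blocked at fork node Region ∈ conditioning set.
  P3: blocked at fork node Region ∈ conditioning set.
{Region} contains no descendant of ParentIncome and blocks every backdoor path.
{Region} is the unique smallest valid adjustment set.

{Region}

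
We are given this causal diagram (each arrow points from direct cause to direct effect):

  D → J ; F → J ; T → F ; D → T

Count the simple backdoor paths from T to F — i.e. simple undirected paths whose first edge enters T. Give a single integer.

1

A backdoor path from T to F is any simple undirected path whose first edge points into T (i.e. leaves T via a parent).
Parents of T: {D}.
Enumerating:
  P1: T <- D -> J <- F
That exhausts the simple backdoor paths. Count: 1.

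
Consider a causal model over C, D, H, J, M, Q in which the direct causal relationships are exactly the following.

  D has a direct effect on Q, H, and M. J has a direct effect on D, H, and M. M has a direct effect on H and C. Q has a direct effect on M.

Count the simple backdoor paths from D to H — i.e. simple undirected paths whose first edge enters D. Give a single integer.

A backdoor path from D to H is any simple undirected path whose first edge points into D (i.e. leaves D via a parent).
Parents of D: {J}.
Enumerating:
  P1: D <- J -> M -> H
  P2: D <- J -> H
That exhausts the simple backdoor paths. Count: 2.

2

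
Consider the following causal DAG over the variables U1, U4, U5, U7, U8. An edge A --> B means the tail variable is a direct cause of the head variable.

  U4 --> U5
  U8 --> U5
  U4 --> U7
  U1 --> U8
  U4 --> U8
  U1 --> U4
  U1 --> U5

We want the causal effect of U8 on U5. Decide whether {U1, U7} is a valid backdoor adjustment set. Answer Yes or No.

Backdoor paths from U8 to U5 (paths whose first edge points into U8):
  P1: U8 <- U1 -> U4 -> U5
  P2: U8 <- U1 -> U5
  P3: U8 <- U4 <- U1 -> U5
  P4: U8 <- U4 -> U5
Condition 1 (no descendant of U8 in the set): holds — descendants of U8 are {U5}; none are in {U1, U7}.
Condition 2 (every backdoor path blocked by {U1, U7}):
  P1: blocked at fork node U1 ∈ conditioning set.
  P2: blocked at fork node U1 ∈ conditioning set.
  P3: blocked at fork node U1 ∈ conditioning set.
  P4: open — no interior node is in the conditioning set.
{U1, U7} does not satisfy the backdoor criterion.

No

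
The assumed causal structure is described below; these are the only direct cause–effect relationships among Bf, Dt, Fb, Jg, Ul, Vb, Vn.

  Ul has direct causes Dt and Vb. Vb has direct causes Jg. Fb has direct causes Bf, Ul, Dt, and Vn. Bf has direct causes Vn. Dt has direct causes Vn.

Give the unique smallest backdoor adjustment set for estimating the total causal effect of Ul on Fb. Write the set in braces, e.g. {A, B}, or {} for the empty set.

Variables eligible for adjustment (non-descendants of Ul, excluding Ul and Fb): {Bf, Dt, Jg, Vb, Vn}.
Backdoor paths from Ul to Fb:
  P1: Ul <- Dt <- Vn -> Bf -> Fb
  P2: Ul <- Dt <- Vn -> Fb
  P3: Ul <- Dt -> Fb
The empty set is not sufficient: P1 (Ul <- Dt <- Vn -> Bf -> Fb) has no collider blocking it and no conditioned non-collider, so it is open.
Try {Dt}:
  P1: blocked at chain node Dt ∈ conditioning set.
  P2: blocked at chain node Dt ∈ conditioning set.
  P3: blocked at fork node Dt ∈ conditioning set.
{Dt} contains no descendant of Ul and blocks every backdoor path.
No other singleton works — e.g. {Jg} leaves P1 open — so {Dt} is the unique smallest valid adjustment set.

{Dt}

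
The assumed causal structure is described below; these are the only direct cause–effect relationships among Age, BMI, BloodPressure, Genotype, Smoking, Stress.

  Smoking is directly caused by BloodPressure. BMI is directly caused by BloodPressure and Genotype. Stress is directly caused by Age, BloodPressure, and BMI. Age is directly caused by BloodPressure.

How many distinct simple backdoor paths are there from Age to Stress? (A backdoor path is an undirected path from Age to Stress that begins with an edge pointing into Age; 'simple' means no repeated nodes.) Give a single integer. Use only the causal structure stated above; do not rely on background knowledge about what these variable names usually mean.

A backdoor path from Age to Stress is any simple undirected path whose first edge points into Age (i.e. leaves Age via a parent).
Parents of Age: {BloodPressure}.
Enumerating:
  P1: Age <- BloodPressure -> BMI -> Stress
  P2: Age <- BloodPressure -> Stress
That exhausts the simple backdoor paths. Count: 2.

2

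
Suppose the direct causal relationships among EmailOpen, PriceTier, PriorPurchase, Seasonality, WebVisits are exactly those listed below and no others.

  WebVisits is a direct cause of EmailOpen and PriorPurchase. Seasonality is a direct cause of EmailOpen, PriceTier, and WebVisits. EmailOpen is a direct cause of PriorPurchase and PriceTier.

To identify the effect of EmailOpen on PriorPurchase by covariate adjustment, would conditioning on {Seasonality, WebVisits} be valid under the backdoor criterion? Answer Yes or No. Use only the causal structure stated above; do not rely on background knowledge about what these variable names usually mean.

Yes

Backdoor paths from EmailOpen to PriorPurchase (paths whose first edge points into EmailOpen):
  P1: EmailOpen <- Seasonality -> WebVisits -> PriorPurchase
  P2: EmailOpen <- WebVisits -> PriorPurchase
Condition 1 (no descendant of EmailOpen in the set): holds — descendants of EmailOpen are {PriceTier, PriorPurchase}; none are in {Seasonality, WebVisits}.
Condition 2 (every backdoor path blocked by {Seasonality, WebVisits}):
  P1: blocked at fork node Seasonality ∈ conditioning set.
  P2: blocked at fork node WebVisits ∈ conditioning set.
{Seasonality, WebVisits} satisfies the backdoor criterion.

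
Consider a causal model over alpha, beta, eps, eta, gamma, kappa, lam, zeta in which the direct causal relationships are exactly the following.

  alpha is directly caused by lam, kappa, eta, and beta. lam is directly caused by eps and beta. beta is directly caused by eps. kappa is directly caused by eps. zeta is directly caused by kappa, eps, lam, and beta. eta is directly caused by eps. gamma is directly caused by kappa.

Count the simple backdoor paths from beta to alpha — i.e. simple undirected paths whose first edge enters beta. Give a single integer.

A backdoor path from beta to alpha is any simple undirected path whose first edge points into beta (i.e. leaves beta via a parent).
Parents of beta: {eps}.
Enumerating:
  P1: beta <- eps -> kappa -> alpha
  P2: beta <- eps -> kappa -> zeta <- lam -> alpha
  P3: beta <- eps -> lam -> alpha
  P4: beta <- eps -> lam -> zeta <- kappa -> alpha
  P5: beta <- eps -> eta -> alpha
  P6: beta <- eps -> zeta <- kappa -> alpha
  P7: beta <- eps -> zeta <- lam -> alpha
That exhausts the simple backdoor paths. Count: 7.

7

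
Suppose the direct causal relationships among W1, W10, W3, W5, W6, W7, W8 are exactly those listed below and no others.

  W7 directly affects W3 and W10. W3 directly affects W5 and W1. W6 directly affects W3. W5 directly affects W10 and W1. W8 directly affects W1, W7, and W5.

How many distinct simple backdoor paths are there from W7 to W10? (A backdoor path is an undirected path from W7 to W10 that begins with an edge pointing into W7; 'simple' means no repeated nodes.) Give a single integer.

3

A backdoor path from W7 to W10 is any simple undirected path whose first edge points into W7 (i.e. leaves W7 via a parent).
Parents of W7: {W8}.
Enumerating:
  P1: W7 <- W8 -> W5 -> W10
  P2: W7 <- W8 -> W1 <- W3 -> W5 -> W10
  P3: W7 <- W8 -> W1 <- W5 -> W10
That exhausts the simple backdoor paths. Count: 3.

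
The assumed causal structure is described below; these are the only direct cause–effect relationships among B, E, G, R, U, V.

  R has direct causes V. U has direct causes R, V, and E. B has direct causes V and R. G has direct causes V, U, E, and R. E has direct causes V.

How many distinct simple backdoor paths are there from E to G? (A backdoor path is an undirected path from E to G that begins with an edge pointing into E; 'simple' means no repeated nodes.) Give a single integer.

A backdoor path from E to G is any simple undirected path whose first edge points into E (i.e. leaves E via a parent).
Parents of E: {V}.
Enumerating:
  P1: E <- V -> R -> U -> G
  P2: E <- V -> R -> G
  P3: E <- V -> B <- R -> U -> G
  P4: E <- V -> B <- R -> G
  P5: E <- V -> U <- R -> G
  P6: E <- V -> U -> G
  P7: E <- V -> G
That exhausts the simple backdoor paths. Count: 7.

7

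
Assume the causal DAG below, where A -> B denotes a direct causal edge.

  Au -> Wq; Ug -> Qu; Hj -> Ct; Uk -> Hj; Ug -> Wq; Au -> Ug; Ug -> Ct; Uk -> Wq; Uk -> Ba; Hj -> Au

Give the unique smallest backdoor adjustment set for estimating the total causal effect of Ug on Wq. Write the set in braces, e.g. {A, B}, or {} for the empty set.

Variables eligible for adjustment (non-descendants of Ug, excluding Ug and Wq): {Au, Ba, Hj, Uk}.
Backdoor paths from Ug to Wq:
  P1: Ug <- Au <- Hj <- Uk -> Wq
  P2: Ug <- Au -> Wq
The empty set is not sufficient: P1 (Ug <- Au <- Hj <- Uk -> Wq) has no collider blocking it and no conditioned non-collider, so it is open.
Try {Au}:
  P1: blocked at chain node Au ∈ conditioning set.
  P2: blocked at fork node Au ∈ conditioning set.
{Au} contains no descendant of Ug and blocks every backdoor path.
No other singleton works — e.g. {Uk} leaves P2 open — so {Au} is the unique smallest valid adjustment set.

{Au}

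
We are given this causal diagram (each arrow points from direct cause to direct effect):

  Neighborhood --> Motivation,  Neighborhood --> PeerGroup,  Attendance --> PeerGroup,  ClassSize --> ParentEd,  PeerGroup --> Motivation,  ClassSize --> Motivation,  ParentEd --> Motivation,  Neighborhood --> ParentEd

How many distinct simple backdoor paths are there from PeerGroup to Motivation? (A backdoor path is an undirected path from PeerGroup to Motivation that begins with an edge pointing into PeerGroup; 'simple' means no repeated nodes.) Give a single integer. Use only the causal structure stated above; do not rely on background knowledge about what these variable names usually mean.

A backdoor path from PeerGroup to Motivation is any simple undirected path whose first edge points into PeerGroup (i.e. leaves PeerGroup via a parent).
Parents of PeerGroup: {Attendance, Neighborhood}.
Enumerating:
  P1: PeerGroup <- Neighborhood -> ParentEd <- ClassSize -> Motivation
  P2: PeerGroup <- Neighborhood -> ParentEd -> Motivation
  P3: PeerGroup <- Neighborhood -> Motivation
That exhausts the simple backdoor paths. Count: 3.

3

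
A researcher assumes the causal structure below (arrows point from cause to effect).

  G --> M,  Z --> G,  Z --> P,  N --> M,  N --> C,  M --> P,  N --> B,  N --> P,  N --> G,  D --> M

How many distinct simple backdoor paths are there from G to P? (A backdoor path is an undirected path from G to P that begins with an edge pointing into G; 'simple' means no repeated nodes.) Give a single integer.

A backdoor path from G to P is any simple undirected path whose first edge points into G (i.e. leaves G via a parent).
Parents of G: {N, Z}.
Enumerating:
  P1: G <- N -> M -> P
  P2: G <- N -> P
  P3: G <- Z -> P
That exhausts the simple backdoor paths. Count: 3.

3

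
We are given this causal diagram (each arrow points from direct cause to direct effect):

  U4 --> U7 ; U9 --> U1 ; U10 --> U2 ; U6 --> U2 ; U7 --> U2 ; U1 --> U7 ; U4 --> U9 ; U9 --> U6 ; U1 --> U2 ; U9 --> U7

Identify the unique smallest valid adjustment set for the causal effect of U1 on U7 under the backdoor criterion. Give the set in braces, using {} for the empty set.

Variables eligible for adjustment (non-descendants of U1, excluding U1 and U7): {U10, U4, U6, U9}.
Backdoor paths from U1 to U7:
  P1: U1 <- U9 <- U4 -> U7
  P2: U1 <- U9 -> U7
  P3: U1 <- U9 -> U6 -> U2 <- U7
The empty set is not sufficient: P1 (U1 <- U9 <- U4 -> U7) has no collider blocking it and no conditioned non-collider, so it is open.
Try {U9}:
  P1: blocked at chain node U9 ∈ conditioning set.
  P2: blocked at fork node U9 ∈ conditioning set.
  P3: blocked at fork node U9 ∈ conditioning set.
{U9} contains no descendant of U1 and blocks every backdoor path.
No other singleton works — e.g. {U4} leaves P2 open — so {U9} is the unique smallest valid adjustment set.

{U9}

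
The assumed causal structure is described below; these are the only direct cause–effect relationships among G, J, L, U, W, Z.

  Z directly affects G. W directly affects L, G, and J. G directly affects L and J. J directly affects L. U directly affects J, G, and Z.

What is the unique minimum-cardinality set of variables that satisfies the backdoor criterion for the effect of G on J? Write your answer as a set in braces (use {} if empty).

Variables eligible for adjustment (non-descendants of G, excluding G and J): {U, W, Z}.
Backdoor paths from G to J:
  P1: G <- U -> J
  P2: G <- W -> J
  P3: G <- W -> L <- J
  P4: G <- Z <- U -> J
The empty set is not sufficient: P1 (G <- U -> J) has no collider blocking it and no conditioned non-collider, so it is open.
Try {U, W}:
  P1: blocked at fork node U ∈ conditioning set.
  P2: blocked at fork node W ∈ conditioning set.
  P3: blocked at fork node W ∈ conditioning set.
  P4: blocked at fork node U ∈ conditioning set.
{U, W} contains no descendant of G and blocks every backdoor path.
Every element of {U, W} is needed (dropping U leaves P1 open; dropping W leaves P2 open), so no proper subset is valid.
Among all size-2 subsets of the eligible variables, only {U, W} blocks every backdoor path, so it is the unique smallest valid adjustment set.

{U, W}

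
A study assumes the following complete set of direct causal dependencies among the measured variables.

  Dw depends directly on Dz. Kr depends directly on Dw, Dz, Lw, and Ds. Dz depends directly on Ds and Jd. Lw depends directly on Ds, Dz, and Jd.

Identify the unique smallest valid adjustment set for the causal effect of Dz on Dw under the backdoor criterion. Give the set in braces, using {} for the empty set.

Variables eligible for adjustment (non-descendants of Dz, excluding Dz and Dw): {Ds, Jd}.
Backdoor paths from Dz to Dw:
  P1: Dz <- Jd -> Lw <- Ds -> Kr <- Dw
  P2: Dz <- Jd -> Lw -> Kr <- Dw
  P3: Dz <- Ds -> Lw -> Kr <- Dw
  P4: Dz <- Ds -> Kr <- Dw
Each backdoor path contains an unconditioned collider, so every path is already blocked with the empty conditioning set:
  P1: blocked at collider Lw (neither it nor any descendant is in the conditioning set).
  P2: blocked at collider Kr (neither it nor any descendant is in the conditioning set).
  P3: blocked at collider Kr (neither it nor any descendant is in the conditioning set).
  P4: blocked at collider Kr (neither it nor any descendant is in the conditioning set).
The empty set is therefore the unique smallest valid set.

{}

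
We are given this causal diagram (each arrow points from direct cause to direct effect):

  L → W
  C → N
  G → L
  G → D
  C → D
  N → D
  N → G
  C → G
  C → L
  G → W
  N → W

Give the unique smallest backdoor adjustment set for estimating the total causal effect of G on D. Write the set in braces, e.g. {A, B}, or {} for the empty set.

Variables eligible for adjustment (non-descendants of G, excluding G and D): {C, N}.
Backdoor paths from G to D:
  P1: G <- C -> N -> D
  P2: G <- C -> L -> W <- N -> D
  P3: G <- C -> D
  P4: G <- N <- C -> D
  P5: G <- N -> W <- L <- C -> D
  P6: G <- N -> D
The empty set is not sufficient: P1 (G <- C -> N -> D) has no collider blocking it and no conditioned non-collider, so it is open.
Try {C, N}:
  P1: blocked at fork node C ∈ conditioning set.
  P2: blocked at fork node C ∈ conditioning set.
  P3: blocked at fork node C ∈ conditioning set.
  P4: blocked at chain node N ∈ conditioning set.
  P5: blocked at fork node N ∈ conditioning set.
  P6: blocked at fork node N ∈ conditioning set.
{C, N} contains no descendant of G and blocks every backdoor path.
Every element of {C, N} is needed (dropping C leaves P3 open; dropping N leaves P6 open), so no proper subset is valid.
Among all size-2 subsets of the eligible variables, only {C, N} blocks every backdoor path, so it is the unique smallest valid adjustment set.

{C, N}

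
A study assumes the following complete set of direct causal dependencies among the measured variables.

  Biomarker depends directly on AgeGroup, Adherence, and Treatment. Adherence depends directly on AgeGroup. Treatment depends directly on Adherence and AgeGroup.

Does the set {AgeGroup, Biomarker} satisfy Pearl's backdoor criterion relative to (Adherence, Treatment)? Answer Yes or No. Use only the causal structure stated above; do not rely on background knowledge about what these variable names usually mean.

No

Backdoor paths from Adherence to Treatment (paths whose first edge points into Adherence):
  P1: Adherence <- AgeGroup -> Treatment
  P2: Adherence <- AgeGroup -> Biomarker <- Treatment
Condition 1 (no descendant of Adherence in the set): FAILS — Biomarker is a descendant of Adherence.
Condition 2 (every backdoor path blocked by {AgeGroup, Biomarker}):
  P1: blocked at fork node AgeGroup ∈ conditioning set.
  P2: blocked at fork node AgeGroup ∈ conditioning set.
{AgeGroup, Biomarker} does not satisfy the backdoor criterion.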